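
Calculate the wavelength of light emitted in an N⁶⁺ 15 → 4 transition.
32.033537 nm

First, find the transition energy using E_n = -13.6057 Z² / n² eV:
E_15 = -13.6057 × 7² / 15² = -2.96301911 eV
E_4 = -13.6057 × 7² / 4² = -41.66745625 eV

Photon energy: |ΔE| = |E_4 - E_15| = 38.70443714 eV

Convert to wavelength using E = hc/λ with hc = 1239.84 eV·nm:
λ = hc/E = 1239.84 eV·nm / 38.70443714 eV
λ = 32.033537 nm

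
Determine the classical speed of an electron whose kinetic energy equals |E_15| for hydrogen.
1.45846e+05 m/s (or 0.04865% of c)

The binding energy at n = 15 for hydrogen is:
E_15 = -13.6057/15² = -0.0604697778 eV
|E_15| = 0.0604697778 eV

Convert to Joules:
KE = 0.0604697778 eV × (1.602177 × 10⁻¹⁹ J/eV) = 9.6883287e-21 J

Using KE = ½mv²:
v = √(2·KE/m_e)
v = √(2 × 9.6883287e-21 J / 9.10938 × 10⁻³¹ kg)
v = 1.45846e+05 m/s

This is approximately 0.04865% the speed of light.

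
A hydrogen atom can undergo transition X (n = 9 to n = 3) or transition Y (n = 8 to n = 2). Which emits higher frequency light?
8 → 2

Calculate the energy for each transition:

Transition 9 → 3:
ΔE₁ = |E_3 - E_9| = |-13.6057/3² - (-13.6057/9²)|
ΔE₁ = |-1.51174444444 - (-0.16797160494)| = 1.34377284 eV

Transition 8 → 2:
ΔE₂ = |E_2 - E_8| = |-13.6057/2² - (-13.6057/8²)|
ΔE₂ = |-3.40142500000 - (-0.21258906250)| = 3.18883594 eV

Since 3.18883594 eV > 1.34377284 eV, the transition 8 → 2 emits the more energetic photon.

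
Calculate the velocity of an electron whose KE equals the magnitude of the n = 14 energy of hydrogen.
1.56264e+05 m/s (or 0.05212% of c)

The binding energy at n = 14 for hydrogen is:
E_14 = -13.6057/14² = -0.0694168367 eV
|E_14| = 0.0694168367 eV

Convert to Joules:
KE = 0.0694168367 eV × (1.602177 × 10⁻¹⁹ J/eV) = 1.1121806e-20 J

Using KE = ½mv²:
v = √(2·KE/m_e)
v = √(2 × 1.1121806e-20 J / 9.10938 × 10⁻³¹ kg)
v = 1.56264e+05 m/s

This is approximately 0.05212% the speed of light.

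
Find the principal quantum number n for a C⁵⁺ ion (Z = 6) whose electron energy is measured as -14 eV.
n = 6

The exact energy levels follow E_n = -13.6057 Z² / n² eV with Z = 6.

The measured value (-14 eV) is reported to only 2 significant figures, so we must test candidate n values and see which one matches to that precision.

Candidate energies:
  n = 4:  E = -13.6057 × 6² / 4² = -30.61283 eV
  n = 5:  E = -13.6057 × 6² / 5² = -19.59221 eV
  n = 6:  E = -13.6057 × 6² / 6² = -13.60570 eV  ← matches
  n = 7:  E = -13.6057 × 6² / 7² = -9.99602 eV
  n = 8:  E = -13.6057 × 6² / 8² = -7.65321 eV

Checking against the measurement of -14 eV (2 sig figs), only n = 6 agrees:
E_6 = -13.60570 eV, which rounds to -14 eV ✓

Therefore n = 6.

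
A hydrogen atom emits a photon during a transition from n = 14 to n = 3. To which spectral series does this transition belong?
Paschen series

The spectral series in hydrogen are named based on the final (lower) energy level:
- Lyman series: n_final = 1 (ultraviolet)
- Balmer series: n_final = 2 (visible/near-UV)
- Paschen series: n_final = 3 (infrared)
- Brackett series: n_final = 4 (infrared)
- Pfund series: n_final = 5 (far infrared)

Since this transition ends at n = 3, it belongs to the Paschen series.

For reference, this 14 → 3 line has photon energy
ΔE = 13.6057 eV × (1/3² - 1/14²) = 1.442327608 eV,
corresponding to wavelength λ = hc/ΔE = 1239.84 eV·nm / 1.442327608 eV = 859.61053 nm in the infrared region.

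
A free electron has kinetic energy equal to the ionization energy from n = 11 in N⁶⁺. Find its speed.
1.392e+06 m/s (or 0.46% of c)

The binding energy at n = 11 for N⁶⁺ is:
E_11 = -13.6057 × 7²/11² = -5.509746 eV
|E_11| = 5.509746 eV

Convert to Joules:
KE = 5.509746 eV × (1.602177 × 10⁻¹⁹ J/eV) = 8.82759e-19 J

Using KE = ½mv²:
v = √(2·KE/m_e)
v = √(2 × 8.82759e-19 J / 9.10938 × 10⁻³¹ kg)
v = 1.392e+06 m/s

This is approximately 0.46% the speed of light.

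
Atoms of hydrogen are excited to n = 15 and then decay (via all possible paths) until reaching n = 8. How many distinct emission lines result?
28

The electron can occupy levels n = 8, 9, ..., 15 during de-excitation — that is m = 15 - 8 + 1 = 8 distinct levels.

The number of distinct spectral lines equals the number of ways to choose 2 of these m levels (each pair gives one possible emission transition):

Number of lines = m(m-1)/2 = 8×7/2 = 28

These correspond to all possible transitions between the 8 levels:
15 → 14, 15 → 13, 15 → 12, 15 → 11, 15 → 10, 15 → 9, 15 → 8, 14 → 13...

Each transition produces a photon with a unique energy (and thus wavelength). This count does not depend on Z.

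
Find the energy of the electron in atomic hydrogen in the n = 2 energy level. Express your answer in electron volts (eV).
-3.401425 eV

The energy levels of a hydrogen-like atom are given by:
E_n = -13.6057 eV / n²

For n = 2:
E_2 = -13.6057 eV / 2²
E_2 = -13.6057 eV / 4
E_2 = -3.401425 eV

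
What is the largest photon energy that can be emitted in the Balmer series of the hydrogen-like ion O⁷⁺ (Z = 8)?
217.691 eV

The series limit corresponds to the transition from n = ∞ to n = 2.
This is the highest energy (shortest wavelength) transition in the Balmer series.

E_∞ = 0 eV
E_2 = -13.6057 × 8² / 2² = -217.691 eV

Energy at series limit:
ΔE = E_∞ - E_2 = 0 - (-217.691) = 217.691 eV

This energy equals the ionization energy from the n = 2 state of O⁷⁺.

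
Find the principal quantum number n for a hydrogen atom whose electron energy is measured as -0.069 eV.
n = 14

The exact energy levels follow E_n = -13.6057 eV / n².

The measured value (-0.069 eV) is reported to only 2 significant figures, so we must test candidate n values and see which one matches to that precision.

Candidate energies:
  n = 12:  E = -13.6057/12² = -0.09448 eV
  n = 13:  E = -13.6057/13² = -0.08051 eV
  n = 14:  E = -13.6057/14² = -0.06942 eV  ← matches
  n = 15:  E = -13.6057/15² = -0.06047 eV
  n = 16:  E = -13.6057/16² = -0.05315 eV

Checking against the measurement of -0.069 eV (2 sig figs), only n = 14 agrees:
E_14 = -0.06942 eV, which rounds to -0.069 eV ✓

Therefore n = 14.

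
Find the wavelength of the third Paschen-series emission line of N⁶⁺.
22.316697 nm

The lines of a series are numbered from the longest wavelength (smallest ΔE) outward; the third line is the transition from n = n_f + 3 to n_f.
The Paschen series has all transitions ending at n_f = 3.

For N⁶⁺ (Z = 7), the third line (γ-line) is the jump from n = 6 to n = 3:
E_6 = -13.6057 × 7² / 6² = -18.51886944 eV
E_3 = -13.6057 × 7² / 3² = -74.07547778 eV
ΔE = E_6 - E_3 = 55.55660834 eV

λ = hc/E = 1239.84 eV·nm / 55.55660834 eV
λ = 22.316697 nm

This is the γ-line of the Paschen series in N⁶⁺.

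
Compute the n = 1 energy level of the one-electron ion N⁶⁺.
-666.679300 eV

For hydrogen-like ions, the energy levels scale with Z²:
E_n = -13.6057 Z² / n² eV

For N⁶⁺ (Z = 7) at n = 1:
E_1 = -13.6057 × 7² / 1²
E_1 = -13.6057 × 49 / 1
E_1 = -666.6793 / 1
E_1 = -666.679300 eV

The energy is 49 times more negative than hydrogen at the same n due to the stronger nuclear charge.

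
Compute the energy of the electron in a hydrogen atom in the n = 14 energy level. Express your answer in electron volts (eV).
-0.069417 eV

The energy levels of a hydrogen-like atom are given by:
E_n = -13.6057 eV / n²

For n = 14:
E_14 = -13.6057 eV / 14²
E_14 = -13.6057 eV / 196
E_14 = -0.069417 eV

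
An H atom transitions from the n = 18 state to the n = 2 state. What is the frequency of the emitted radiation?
8.123e+14 Hz

First, find the transition energy:
E_18 = -13.6057 / 18² = -0.0419929 eV
E_2 = -13.6057 / 2² = -3.4014250 eV
|ΔE| = |E_2 - E_18| = 3.3594321 eV

Convert to Joules: E = 3.3594321 eV × (1.602177 × 10⁻¹⁹ J/eV) = 5.38240e-19 J

Using E = hf:
f = E/h = 5.38240e-19 J / (6.62607 × 10⁻³⁴ J·s)
f = 8.123e+14 Hz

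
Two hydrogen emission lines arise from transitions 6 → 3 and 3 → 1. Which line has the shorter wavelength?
3 → 1

Calculate the energy for each transition:

Transition 6 → 3:
ΔE₁ = |E_3 - E_6| = |-13.6057/3² - (-13.6057/6²)|
ΔE₁ = |-1.511744444 - (-0.377936111)| = 1.133808 eV

Transition 3 → 1:
ΔE₂ = |E_1 - E_3| = |-13.6057/1² - (-13.6057/3²)|
ΔE₂ = |-13.605700000 - (-1.511744444)| = 12.093956 eV

Since 12.093956 eV > 1.133808 eV, the transition 3 → 1 emits the more energetic photon.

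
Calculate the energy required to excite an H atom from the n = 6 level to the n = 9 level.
0.2100 eV

The energy levels of a hydrogen-like atom are E_n = -13.6057 eV / n².

Energy at n = 6: E_6 = -13.6057 / 6² = -0.3779361 eV
Energy at n = 9: E_9 = -13.6057 / 9² = -0.1679716 eV

The excitation energy is the difference:
ΔE = E_9 - E_6
ΔE = -0.1679716 - (-0.3779361)
ΔE = 0.2100 eV

Since this is positive, energy must be absorbed (photon absorption).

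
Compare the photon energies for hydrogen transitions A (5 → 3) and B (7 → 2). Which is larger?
7 → 2

Calculate the energy for each transition:

Transition 5 → 3:
ΔE₁ = |E_3 - E_5| = |-13.6057/3² - (-13.6057/5²)|
ΔE₁ = |-1.511744444444 - (-0.544228000000)| = 0.967516444 eV

Transition 7 → 2:
ΔE₂ = |E_2 - E_7| = |-13.6057/2² - (-13.6057/7²)|
ΔE₂ = |-3.401425000000 - (-0.277667346939)| = 3.123757653 eV

Since 3.123757653 eV > 0.967516444 eV, the transition 7 → 2 emits the more energetic photon.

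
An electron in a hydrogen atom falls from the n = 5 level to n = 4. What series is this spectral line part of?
Brackett series

The spectral series in hydrogen are named based on the final (lower) energy level:
- Lyman series: n_final = 1 (ultraviolet)
- Balmer series: n_final = 2 (visible/near-UV)
- Paschen series: n_final = 3 (infrared)
- Brackett series: n_final = 4 (infrared)
- Pfund series: n_final = 5 (far infrared)

Since this transition ends at n = 4, it belongs to the Brackett series.

For reference, this 5 → 4 line has photon energy
ΔE = 13.6057 eV × (1/4² - 1/5²) = 0.30612825 eV,
corresponding to wavelength λ = hc/ΔE = 1239.84 eV·nm / 0.30612825 eV = 4050.07 nm in the infrared region.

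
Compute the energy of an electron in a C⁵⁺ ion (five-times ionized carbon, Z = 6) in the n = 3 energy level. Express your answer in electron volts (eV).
-54.422800 eV

The energy levels of a hydrogen-like atom are given by:
E_n = -13.6057 Z² / n² eV  (with Z = 6 for C⁵⁺)

For n = 3:
E_3 = -13.6057 × 6² / 3²
E_3 = -13.6057 × 36 / 9
E_3 = -54.422800 eV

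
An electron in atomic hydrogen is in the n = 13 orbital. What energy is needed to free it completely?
0.080507 eV

The ionization energy is the energy needed to remove the electron completely (n → ∞).

For hydrogen, E_n = -13.6057 eV / n².

At n = 13: E_13 = -13.6057 / 13² = -0.080507101 eV
At n = ∞: E_∞ = 0 eV

Ionization energy = E_∞ - E_13 = 0 - (-0.080507101) = 0.080507101 eV
Ionization energy ≈ 0.080507 eV

This is also called the binding energy of the electron in state n = 13.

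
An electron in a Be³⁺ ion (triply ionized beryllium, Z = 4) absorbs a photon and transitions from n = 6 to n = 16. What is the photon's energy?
5.19662 eV

The energy levels of a hydrogen-like atom are E_n = -13.6057 Z² eV / n².

Energy at n = 6: E_6 = -13.6057 × 4² / 6² = -6.04697778 eV
Energy at n = 16: E_16 = -13.6057 × 4² / 16² = -0.85035625 eV

The excitation energy is the difference:
ΔE = E_16 - E_6
ΔE = -0.85035625 - (-6.04697778)
ΔE = 5.19662 eV

Since this is positive, energy must be absorbed (photon absorption).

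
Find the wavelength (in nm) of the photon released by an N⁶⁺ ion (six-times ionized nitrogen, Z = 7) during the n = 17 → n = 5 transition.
50.89588 nm

First, find the transition energy using E_n = -13.6057 Z² / n² eV:
E_17 = -13.6057 × 7² / 17² = -2.3068488 eV
E_5 = -13.6057 × 7² / 5² = -26.6671720 eV

Photon energy: |ΔE| = |E_5 - E_17| = 24.3603232 eV

Convert to wavelength using E = hc/λ with hc = 1239.84 eV·nm:
λ = hc/E = 1239.84 eV·nm / 24.3603232 eV
λ = 50.89588 nm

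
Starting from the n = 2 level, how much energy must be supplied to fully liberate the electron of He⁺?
13.61 eV

The ionization energy is the energy needed to remove the electron completely (n → ∞).

For a hydrogen-like ion with Z = 2, E_n = -13.6057 Z² / n² eV.

At n = 2: E_2 = -13.6057 × 2² / 2² = -13.60570 eV
At n = ∞: E_∞ = 0 eV

Ionization energy = E_∞ - E_2 = 0 - (-13.60570) = 13.60570 eV
Ionization energy ≈ 13.61 eV

This is also called the binding energy of the electron in state n = 2.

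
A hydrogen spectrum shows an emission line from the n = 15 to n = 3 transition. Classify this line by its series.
Paschen series

The spectral series in hydrogen are named based on the final (lower) energy level:
- Lyman series: n_final = 1 (ultraviolet)
- Balmer series: n_final = 2 (visible/near-UV)
- Paschen series: n_final = 3 (infrared)
- Brackett series: n_final = 4 (infrared)
- Pfund series: n_final = 5 (far infrared)

Since this transition ends at n = 3, it belongs to the Paschen series.

For reference, this 15 → 3 line has photon energy
ΔE = 13.6057 eV × (1/3² - 1/15²) = 1.451274667 eV,
corresponding to wavelength λ = hc/ΔE = 1239.84 eV·nm / 1.451274667 eV = 854.31106 nm in the infrared region.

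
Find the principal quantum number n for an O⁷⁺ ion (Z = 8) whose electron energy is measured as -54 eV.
n = 4

The exact energy levels follow E_n = -13.6057 Z² / n² eV with Z = 8.

The measured value (-54 eV) is reported to only 2 significant figures, so we must test candidate n values and see which one matches to that precision.

Candidate energies:
  n = 2:  E = -13.6057 × 8² / 2² = -217.69120 eV
  n = 3:  E = -13.6057 × 8² / 3² = -96.75164 eV
  n = 4:  E = -13.6057 × 8² / 4² = -54.42280 eV  ← matches
  n = 5:  E = -13.6057 × 8² / 5² = -34.83059 eV
  n = 6:  E = -13.6057 × 8² / 6² = -24.18791 eV

Checking against the measurement of -54 eV (2 sig figs), only n = 4 agrees:
E_4 = -54.42280 eV, which rounds to -54 eV ✓

Therefore n = 4.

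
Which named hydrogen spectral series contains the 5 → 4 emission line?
Brackett series

The spectral series in hydrogen are named based on the final (lower) energy level:
- Lyman series: n_final = 1 (ultraviolet)
- Balmer series: n_final = 2 (visible/near-UV)
- Paschen series: n_final = 3 (infrared)
- Brackett series: n_final = 4 (infrared)
- Pfund series: n_final = 5 (far infrared)

Since this transition ends at n = 4, it belongs to the Brackett series.

For reference, this 5 → 4 line has photon energy
ΔE = 13.6057 eV × (1/4² - 1/5²) = 0.30612825 eV,
corresponding to wavelength λ = hc/ΔE = 1239.84 eV·nm / 0.30612825 eV = 4050.07 nm in the infrared region.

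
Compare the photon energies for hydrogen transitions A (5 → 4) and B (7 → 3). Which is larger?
7 → 3

Calculate the energy for each transition:

Transition 5 → 4:
ΔE₁ = |E_4 - E_5| = |-13.6057/4² - (-13.6057/5²)|
ΔE₁ = |-0.850356250000 - (-0.544228000000)| = 0.306128250 eV

Transition 7 → 3:
ΔE₂ = |E_3 - E_7| = |-13.6057/3² - (-13.6057/7²)|
ΔE₂ = |-1.511744444444 - (-0.277667346939)| = 1.234077098 eV

Since 1.234077098 eV > 0.306128250 eV, the transition 7 → 3 emits the more energetic photon.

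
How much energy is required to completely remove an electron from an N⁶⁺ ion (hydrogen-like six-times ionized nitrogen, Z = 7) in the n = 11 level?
5.509746 eV

The ionization energy is the energy needed to remove the electron completely (n → ∞).

For a hydrogen-like ion with Z = 7, E_n = -13.6057 Z² / n² eV.

At n = 11: E_11 = -13.6057 × 7² / 11² = -5.509746281 eV
At n = ∞: E_∞ = 0 eV

Ionization energy = E_∞ - E_11 = 0 - (-5.509746281) = 5.509746281 eV
Ionization energy ≈ 5.509746 eV

This is also called the binding energy of the electron in state n = 11.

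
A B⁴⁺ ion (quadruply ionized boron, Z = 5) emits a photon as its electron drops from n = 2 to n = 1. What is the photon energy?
255.107 eV

The energy levels are E_n = -13.6057 Z² eV / n².

Energy at n = 2: E_2 = -13.6057 × 5² / 2² = -85.035625 eV
Energy at n = 1: E_1 = -13.6057 × 5² / 1² = -340.142500 eV

For emission (electron falling to lower state), the photon energy is:
E_photon = E_2 - E_1 = |-85.035625 - (-340.142500)|
E_photon = 255.107 eV

This energy is carried away by the emitted photon.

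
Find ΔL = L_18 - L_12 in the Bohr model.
6.33e-34 J·s (or 6ℏ)

In the Bohr model, L_n = nℏ where ℏ = 1.0546e-34 J·s.

L_18 = 18ℏ = 1.8983e-33 J·s
L_12 = 12ℏ = 1.2655e-33 J·s

ΔL = L_18 - L_12 = (18 - 12)ℏ = 6ℏ
ΔL = 6 × 1.0546e-34 J·s = 6.33e-34 J·s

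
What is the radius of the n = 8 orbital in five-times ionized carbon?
0.5645 nm (or 5.6446 Å)

The Bohr radius formula is:
r_n = n² a₀ / Z

where a₀ = 0.0529177 nm is the Bohr radius.

For C⁵⁺ (Z = 6) at n = 8:
r_8 = 8² × 0.0529177 nm / 6
r_8 = 64 × 0.0529177 nm / 6
r_8 = 3.38673 nm / 6
r_8 = 0.5645 nm

The electron orbits at approximately 0.5645 nm from the nucleus.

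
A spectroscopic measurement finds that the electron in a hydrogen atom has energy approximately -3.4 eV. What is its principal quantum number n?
n = 2

The exact energy levels follow E_n = -13.6057 eV / n².

The measured value (-3.4 eV) is reported to only 2 significant figures, so we must test candidate n values and see which one matches to that precision.

Candidate energies:
  n = 1:  E = -13.6057/1² = -13.605700 eV
  n = 2:  E = -13.6057/2² = -3.401425 eV  ← matches
  n = 3:  E = -13.6057/3² = -1.511744 eV
  n = 4:  E = -13.6057/4² = -0.850356 eV

Checking against the measurement of -3.4 eV (2 sig figs), only n = 2 agrees:
E_2 = -3.401425 eV, which rounds to -3.4 eV ✓

Therefore n = 2.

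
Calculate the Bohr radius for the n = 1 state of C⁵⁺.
0.0088 nm (or 0.0882 Å)

The Bohr radius formula is:
r_n = n² a₀ / Z

where a₀ = 0.0529177 nm is the Bohr radius.

For C⁵⁺ (Z = 6) at n = 1:
r_1 = 1² × 0.0529177 nm / 6
r_1 = 1 × 0.0529177 nm / 6
r_1 = 0.05292 nm / 6
r_1 = 0.0088 nm

The electron orbits at approximately 0.0088 nm from the nucleus.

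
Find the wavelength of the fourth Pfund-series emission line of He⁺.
823.79995 nm

The lines of a series are numbered from the longest wavelength (smallest ΔE) outward; the fourth line is the transition from n = n_f + 4 to n_f.
The Pfund series has all transitions ending at n_f = 5.

For He⁺ (Z = 2), the fourth line (δ-line) is the jump from n = 9 to n = 5:
E_9 = -13.6057 × 2² / 9² = -0.671886420 eV
E_5 = -13.6057 × 2² / 5² = -2.176912000 eV
ΔE = E_9 - E_5 = 1.505025580 eV

λ = hc/E = 1239.84 eV·nm / 1.505025580 eV
λ = 823.79995 nm

This is the δ-line of the Pfund series in He⁺.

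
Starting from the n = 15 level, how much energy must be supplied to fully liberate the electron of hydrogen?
0.060 eV

The ionization energy is the energy needed to remove the electron completely (n → ∞).

For hydrogen, E_n = -13.6057 eV / n².

At n = 15: E_15 = -13.6057 / 15² = -0.060470 eV
At n = ∞: E_∞ = 0 eV

Ionization energy = E_∞ - E_15 = 0 - (-0.060470) = 0.060470 eV
Ionization energy ≈ 0.060 eV

This is also called the binding energy of the electron in state n = 15.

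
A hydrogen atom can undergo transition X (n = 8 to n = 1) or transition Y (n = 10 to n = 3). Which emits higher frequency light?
8 → 1

Calculate the energy for each transition:

Transition 8 → 1:
ΔE₁ = |E_1 - E_8| = |-13.6057/1² - (-13.6057/8²)|
ΔE₁ = |-13.605700000 - (-0.212589063)| = 13.393111 eV

Transition 10 → 3:
ΔE₂ = |E_3 - E_10| = |-13.6057/3² - (-13.6057/10²)|
ΔE₂ = |-1.511744444 - (-0.136057000)| = 1.375687 eV

Since 13.393111 eV > 1.375687 eV, the transition 8 → 1 emits the more energetic photon.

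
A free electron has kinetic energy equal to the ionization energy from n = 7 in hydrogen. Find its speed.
3.1253e+05 m/s (or 0.104248% of c)

The binding energy at n = 7 for hydrogen is:
E_7 = -13.6057/7² = -0.27766735 eV
|E_7| = 0.27766735 eV

Convert to Joules:
KE = 0.27766735 eV × (1.602177 × 10⁻¹⁹ J/eV) = 4.448722e-20 J

Using KE = ½mv²:
v = √(2·KE/m_e)
v = √(2 × 4.448722e-20 J / 9.10938 × 10⁻³¹ kg)
v = 3.1253e+05 m/s

This is approximately 0.104248% the speed of light.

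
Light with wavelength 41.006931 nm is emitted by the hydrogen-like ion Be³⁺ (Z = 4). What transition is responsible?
n = 3 → n = 2

First, find the photon energy from the wavelength (hc = 1239.84 eV·nm):
E = hc/λ = 1239.84 eV·nm / 41.006931 nm = 30.234889 eV

The energy levels of Be³⁺ satisfy E_n = -13.6057 × 4² / n² eV, so an emission n_i → n_f releases
ΔE = 13.6057 × 4² × (1/n_f² − 1/n_i²) eV.

Setting ΔE equal to the photon energy:
1/n_f² − 1/n_i² = 30.234889 / (13.6057 × 4²) = 0.13888889

Since 1/n_i² must be positive, we need 1/n_f² > 0.13888889, i.e. n_f ≤ 2. For each allowed n_f, solve n_i = (1/n_f² − 0.13888889)^(−1/2) and check whether it is a whole number:
  n_f = 1: 1/n_i² = 1.00000000 − 0.13888889 = 0.86111111 → n_i = 1.078  (not an integer) ✗
  n_f = 2: 1/n_i² = 0.25000000 − 0.13888889 = 0.11111111 → n_i = 3.000  → integer, n_i = 3 ✓

Only n_f = 2 gives an integer upper level, n_i = 3.

The transition is from n = 3 to n = 2 (emission).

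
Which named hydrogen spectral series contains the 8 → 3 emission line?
Paschen series

The spectral series in hydrogen are named based on the final (lower) energy level:
- Lyman series: n_final = 1 (ultraviolet)
- Balmer series: n_final = 2 (visible/near-UV)
- Paschen series: n_final = 3 (infrared)
- Brackett series: n_final = 4 (infrared)
- Pfund series: n_final = 5 (far infrared)

Since this transition ends at n = 3, it belongs to the Paschen series.

For reference, this 8 → 3 line has photon energy
ΔE = 13.6057 eV × (1/3² - 1/8²) = 1.299155 eV,
corresponding to wavelength λ = hc/ΔE = 1239.84 eV·nm / 1.299155 eV = 954.34 nm in the infrared region.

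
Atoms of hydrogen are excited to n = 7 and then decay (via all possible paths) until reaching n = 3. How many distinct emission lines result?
10

The electron can occupy levels n = 3, 4, ..., 7 during de-excitation — that is m = 7 - 3 + 1 = 5 distinct levels.

The number of distinct spectral lines equals the number of ways to choose 2 of these m levels (each pair gives one possible emission transition):

Number of lines = m(m-1)/2 = 5×4/2 = 10

These correspond to all possible transitions between the 5 levels:
7 → 6, 7 → 5, 7 → 4, 7 → 3, 6 → 5, 6 → 4, 6 → 3, 5 → 4...

Each transition produces a photon with a unique energy (and thus wavelength). This count does not depend on Z.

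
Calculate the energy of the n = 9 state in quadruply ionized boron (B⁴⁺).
-4.20 eV

For hydrogen-like ions, the energy levels scale with Z²:
E_n = -13.6057 Z² / n² eV

For B⁴⁺ (Z = 5) at n = 9:
E_9 = -13.6057 × 5² / 9²
E_9 = -13.6057 × 25 / 81
E_9 = -340.1425 / 81
E_9 = -4.20 eV

The energy is 25 times more negative than hydrogen at the same n due to the stronger nuclear charge.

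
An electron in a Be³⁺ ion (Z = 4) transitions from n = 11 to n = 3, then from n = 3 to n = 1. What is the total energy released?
215.892 eV

The energy levels of Be³⁺ are E_n = -13.6057 × 4² / n² eV.

First transition (11 → 3):
ΔE₁ = |E_3 - E_11|
ΔE₁ = |-24.187911111 - (-1.799100826)| = 22.388810 eV

Second transition (3 → 1):
ΔE₂ = |E_1 - E_3|
ΔE₂ = |-217.691200000 - (-24.187911111)| = 193.503289 eV

Total energy released:
E_total = ΔE₁ + ΔE₂ = 22.388810 + 193.503289 = 215.892 eV

Note: This equals the direct transition 11 → 1: 215.892 eV ✓
Energy is conserved regardless of the path taken.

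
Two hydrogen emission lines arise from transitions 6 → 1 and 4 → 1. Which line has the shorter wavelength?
6 → 1

Calculate the energy for each transition:

Transition 6 → 1:
ΔE₁ = |E_1 - E_6| = |-13.6057/1² - (-13.6057/6²)|
ΔE₁ = |-13.60570000000 - (-0.37793611111)| = 13.22776389 eV

Transition 4 → 1:
ΔE₂ = |E_1 - E_4| = |-13.6057/1² - (-13.6057/4²)|
ΔE₂ = |-13.60570000000 - (-0.85035625000)| = 12.75534375 eV

Since 13.22776389 eV > 12.75534375 eV, the transition 6 → 1 emits the more energetic photon.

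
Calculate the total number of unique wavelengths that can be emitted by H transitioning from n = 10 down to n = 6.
10

The electron can occupy levels n = 6, 7, ..., 10 during de-excitation — that is m = 10 - 6 + 1 = 5 distinct levels.

The number of distinct spectral lines equals the number of ways to choose 2 of these m levels (each pair gives one possible emission transition):

Number of lines = m(m-1)/2 = 5×4/2 = 10

These correspond to all possible transitions between the 5 levels:
10 → 9, 10 → 8, 10 → 7, 10 → 6, 9 → 8, 9 → 7, 9 → 6, 8 → 7...

Each transition produces a photon with a unique energy (and thus wavelength). This count does not depend on Z.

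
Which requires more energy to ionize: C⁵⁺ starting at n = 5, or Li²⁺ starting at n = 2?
Li²⁺ at n = 2 (E = -30.612825 eV)

Using E_n = -13.6057 Z² / n² eV:

C⁵⁺ (Z = 6) at n = 5:
E = -13.6057 × 6² / 5² = -13.6057 × 36 / 25 = -19.592208000 eV

Li²⁺ (Z = 3) at n = 2:
E = -13.6057 × 3² / 2² = -13.6057 × 9 / 4 = -30.612825000 eV

Since -30.612825000 eV < -19.592208000 eV,
Li²⁺ at n = 2 is more tightly bound (requires more energy to ionize).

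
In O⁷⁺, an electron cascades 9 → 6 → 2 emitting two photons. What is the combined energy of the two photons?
206.94102 eV

The energy levels of O⁷⁺ are E_n = -13.6057 × 8² / n² eV.

First transition (9 → 6):
ΔE₁ = |E_6 - E_9|
ΔE₁ = |-24.18791111111 - (-10.75018271605)| = 13.43772840 eV

Second transition (6 → 2):
ΔE₂ = |E_2 - E_6|
ΔE₂ = |-217.69120000000 - (-24.18791111111)| = 193.50328889 eV

Total energy released:
E_total = ΔE₁ + ΔE₂ = 13.43772840 + 193.50328889 = 206.94102 eV

Note: This equals the direct transition 9 → 2: 206.94102 eV ✓
Energy is conserved regardless of the path taken.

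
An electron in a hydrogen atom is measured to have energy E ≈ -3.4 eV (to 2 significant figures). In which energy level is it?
n = 2

The exact energy levels follow E_n = -13.6057 eV / n².

The measured value (-3.4 eV) is reported to only 2 significant figures, so we must test candidate n values and see which one matches to that precision.

Candidate energies:
  n = 1:  E = -13.6057/1² = -13.605700 eV
  n = 2:  E = -13.6057/2² = -3.401425 eV  ← matches
  n = 3:  E = -13.6057/3² = -1.511744 eV
  n = 4:  E = -13.6057/4² = -0.850356 eV

Checking against the measurement of -3.4 eV (2 sig figs), only n = 2 agrees:
E_2 = -3.401425 eV, which rounds to -3.4 eV ✓

Therefore n = 2.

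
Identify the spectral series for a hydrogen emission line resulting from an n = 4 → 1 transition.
Lyman series

The spectral series in hydrogen are named based on the final (lower) energy level:
- Lyman series: n_final = 1 (ultraviolet)
- Balmer series: n_final = 2 (visible/near-UV)
- Paschen series: n_final = 3 (infrared)
- Brackett series: n_final = 4 (infrared)
- Pfund series: n_final = 5 (far infrared)

Since this transition ends at n = 1, it belongs to the Lyman series.

For reference, this 4 → 1 line has photon energy
ΔE = 13.6057 eV × (1/1² - 1/4²) = 12.7553438 eV,
corresponding to wavelength λ = hc/ΔE = 1239.84 eV·nm / 12.7553438 eV = 97.20161 nm in the ultraviolet region.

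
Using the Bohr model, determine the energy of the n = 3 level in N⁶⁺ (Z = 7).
-74.07548 eV

For hydrogen-like ions, the energy levels scale with Z²:
E_n = -13.6057 Z² / n² eV

For N⁶⁺ (Z = 7) at n = 3:
E_3 = -13.6057 × 7² / 3²
E_3 = -13.6057 × 49 / 9
E_3 = -666.6793 / 9
E_3 = -74.07548 eV

The energy is 49 times more negative than hydrogen at the same n due to the stronger nuclear charge.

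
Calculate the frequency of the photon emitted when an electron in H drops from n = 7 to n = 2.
7.5532e+14 Hz

First, find the transition energy:
E_7 = -13.6057 / 7² = -0.2776673 eV
E_2 = -13.6057 / 2² = -3.4014250 eV
|ΔE| = |E_2 - E_7| = 3.1237577 eV

Convert to Joules: E = 3.1237577 eV × (1.602177 × 10⁻¹⁹ J/eV) = 5.004813e-19 J

Using E = hf:
f = E/h = 5.004813e-19 J / (6.62607 × 10⁻³⁴ J·s)
f = 7.5532e+14 Hz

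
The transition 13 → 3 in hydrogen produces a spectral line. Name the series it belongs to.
Paschen series

The spectral series in hydrogen are named based on the final (lower) energy level:
- Lyman series: n_final = 1 (ultraviolet)
- Balmer series: n_final = 2 (visible/near-UV)
- Paschen series: n_final = 3 (infrared)
- Brackett series: n_final = 4 (infrared)
- Pfund series: n_final = 5 (far infrared)

Since this transition ends at n = 3, it belongs to the Paschen series.

For reference, this 13 → 3 line has photon energy
ΔE = 13.6057 eV × (1/3² - 1/13²) = 1.43123734 eV,
corresponding to wavelength λ = hc/ΔE = 1239.84 eV·nm / 1.43123734 eV = 866.2714 nm in the infrared region.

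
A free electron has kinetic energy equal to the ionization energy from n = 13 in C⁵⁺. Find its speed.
1.0097e+06 m/s (or 0.336801% of c)

The binding energy at n = 13 for C⁵⁺ is:
E_13 = -13.6057 × 6²/13² = -2.89825562 eV
|E_13| = 2.89825562 eV

Convert to Joules:
KE = 2.89825562 eV × (1.602177 × 10⁻¹⁹ J/eV) = 4.643518e-19 J

Using KE = ½mv²:
v = √(2·KE/m_e)
v = √(2 × 4.643518e-19 J / 9.10938 × 10⁻³¹ kg)
v = 1.0097e+06 m/s

This is approximately 0.336801% the speed of light.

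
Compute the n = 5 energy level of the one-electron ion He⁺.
-2.18 eV

For hydrogen-like ions, the energy levels scale with Z²:
E_n = -13.6057 Z² / n² eV

For He⁺ (Z = 2) at n = 5:
E_5 = -13.6057 × 2² / 5²
E_5 = -13.6057 × 4 / 25
E_5 = -54.4228 / 25
E_5 = -2.18 eV

The energy is 4 times more negative than hydrogen at the same n due to the stronger nuclear charge.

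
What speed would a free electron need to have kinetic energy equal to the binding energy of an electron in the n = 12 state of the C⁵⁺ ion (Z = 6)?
1.0938e+06 m/s (or 0.36487% of c)

The binding energy at n = 12 for C⁵⁺ is:
E_12 = -13.6057 × 6²/12² = -3.4014250 eV
|E_12| = 3.4014250 eV

Convert to Joules:
KE = 3.4014250 eV × (1.602177 × 10⁻¹⁹ J/eV) = 5.449685e-19 J

Using KE = ½mv²:
v = √(2·KE/m_e)
v = √(2 × 5.449685e-19 J / 9.10938 × 10⁻³¹ kg)
v = 1.0938e+06 m/s

This is approximately 0.36487% the speed of light.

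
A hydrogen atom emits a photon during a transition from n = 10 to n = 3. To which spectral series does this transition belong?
Paschen series

The spectral series in hydrogen are named based on the final (lower) energy level:
- Lyman series: n_final = 1 (ultraviolet)
- Balmer series: n_final = 2 (visible/near-UV)
- Paschen series: n_final = 3 (infrared)
- Brackett series: n_final = 4 (infrared)
- Pfund series: n_final = 5 (far infrared)

Since this transition ends at n = 3, it belongs to the Paschen series.

For reference, this 10 → 3 line has photon energy
ΔE = 13.6057 eV × (1/3² - 1/10²) = 1.375687 eV,
corresponding to wavelength λ = hc/ΔE = 1239.84 eV·nm / 1.375687 eV = 901.25 nm in the infrared region.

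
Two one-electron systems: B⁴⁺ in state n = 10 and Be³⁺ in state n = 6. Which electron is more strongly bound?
Be³⁺ at n = 6 (E = -6.0470 eV)

Using E_n = -13.6057 Z² / n² eV:

B⁴⁺ (Z = 5) at n = 10:
E = -13.6057 × 5² / 10² = -13.6057 × 25 / 100 = -3.4014250 eV

Be³⁺ (Z = 4) at n = 6:
E = -13.6057 × 4² / 6² = -13.6057 × 16 / 36 = -6.0469778 eV

Since -6.0469778 eV < -3.4014250 eV,
Be³⁺ at n = 6 is more tightly bound (requires more energy to ionize).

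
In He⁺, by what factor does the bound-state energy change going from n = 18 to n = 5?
12.96000

Using E_n = -13.6057 Z² / n² eV with Z = 2:

E_5 = -13.6057 × 2² / 5² = -54.4228 / 25 = -2.17691200000 eV
E_18 = -13.6057 × 2² / 18² = -54.4228 / 324 = -0.16797160494 eV

The ratio is:
E_5/E_18 = (-2.17691200000) / (-0.16797160494)
E_5/E_18 = (-54.4228/25) / (-54.4228/324)
E_5/E_18 = 324/25
E_5/E_18 = 12.96000
(Note: the Z² factors cancel in the ratio.)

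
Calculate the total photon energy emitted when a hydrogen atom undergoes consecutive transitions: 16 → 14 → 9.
0.114824 eV

The energy levels of hydrogen are E_n = -13.6057 / n² eV.

First transition (16 → 14):
ΔE₁ = |E_14 - E_16|
ΔE₁ = |-0.069416836735 - (-0.053147265625)| = 0.016269571 eV

Second transition (14 → 9):
ΔE₂ = |E_9 - E_14|
ΔE₂ = |-0.167971604938 - (-0.069416836735)| = 0.098554768 eV

Total energy released:
E_total = ΔE₁ + ΔE₂ = 0.016269571 + 0.098554768 = 0.114824 eV

Note: This equals the direct transition 16 → 9: 0.114824 eV ✓
Energy is conserved regardless of the path taken.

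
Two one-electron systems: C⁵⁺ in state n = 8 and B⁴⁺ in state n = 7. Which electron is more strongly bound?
C⁵⁺ at n = 8 (E = -7.6532 eV)

Using E_n = -13.6057 Z² / n² eV:

C⁵⁺ (Z = 6) at n = 8:
E = -13.6057 × 6² / 8² = -13.6057 × 36 / 64 = -7.6532063 eV

B⁴⁺ (Z = 5) at n = 7:
E = -13.6057 × 5² / 7² = -13.6057 × 25 / 49 = -6.9416837 eV

Since -7.6532063 eV < -6.9416837 eV,
C⁵⁺ at n = 8 is more tightly bound (requires more energy to ionize).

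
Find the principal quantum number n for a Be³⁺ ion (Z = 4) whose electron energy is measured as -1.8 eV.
n = 11

The exact energy levels follow E_n = -13.6057 Z² / n² eV with Z = 4.

The measured value (-1.8 eV) is reported to only 2 significant figures, so we must test candidate n values and see which one matches to that precision.

Candidate energies:
  n = 9:  E = -13.6057 × 4² / 9² = -2.687546 eV
  n = 10:  E = -13.6057 × 4² / 10² = -2.176912 eV
  n = 11:  E = -13.6057 × 4² / 11² = -1.799101 eV  ← matches
  n = 12:  E = -13.6057 × 4² / 12² = -1.511744 eV
  n = 13:  E = -13.6057 × 4² / 13² = -1.288114 eV

Checking against the measurement of -1.8 eV (2 sig figs), only n = 11 agrees:
E_11 = -1.799101 eV, which rounds to -1.8 eV ✓

Therefore n = 11.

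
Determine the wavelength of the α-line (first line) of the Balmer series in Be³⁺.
41.0069 nm

The longest wavelength corresponds to the smallest energy transition in the series.
The Balmer series has all transitions ending at n_f = 2.

For Be³⁺ (Z = 4), the first line (α-line) is the jump from n = 3 to n = 2:
E_3 = -13.6057 × 4² / 3² = -24.187911 eV
E_2 = -13.6057 × 4² / 2² = -54.422800 eV
ΔE = E_3 - E_2 = 30.234889 eV

λ = hc/E = 1239.84 eV·nm / 30.234889 eV
λ = 41.0069 nm

This is the α-line of the Balmer series in Be³⁺.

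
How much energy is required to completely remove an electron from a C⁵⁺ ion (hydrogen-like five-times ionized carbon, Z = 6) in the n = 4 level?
30.61283 eV

The ionization energy is the energy needed to remove the electron completely (n → ∞).

For a hydrogen-like ion with Z = 6, E_n = -13.6057 Z² / n² eV.

At n = 4: E_4 = -13.6057 × 6² / 4² = -30.61282500 eV
At n = ∞: E_∞ = 0 eV

Ionization energy = E_∞ - E_4 = 0 - (-30.61282500) = 30.61282500 eV
Ionization energy ≈ 30.61283 eV

This is also called the binding energy of the electron in state n = 4.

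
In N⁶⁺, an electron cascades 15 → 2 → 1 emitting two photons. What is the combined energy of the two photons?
663.716281 eV

The energy levels of N⁶⁺ are E_n = -13.6057 × 7² / n² eV.

First transition (15 → 2):
ΔE₁ = |E_2 - E_15|
ΔE₁ = |-166.669825000000 - (-2.963019111111)| = 163.706805889 eV

Second transition (2 → 1):
ΔE₂ = |E_1 - E_2|
ΔE₂ = |-666.679300000000 - (-166.669825000000)| = 500.009475000 eV

Total energy released:
E_total = ΔE₁ + ΔE₂ = 163.706805889 + 500.009475000 = 663.716281 eV

Note: This equals the direct transition 15 → 1: 663.716281 eV ✓
Energy is conserved regardless of the path taken.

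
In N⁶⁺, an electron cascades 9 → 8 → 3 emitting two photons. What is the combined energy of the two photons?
65.844869 eV

The energy levels of N⁶⁺ are E_n = -13.6057 × 7² / n² eV.

First transition (9 → 8):
ΔE₁ = |E_8 - E_9|
ΔE₁ = |-10.416864062500 - (-8.230608641975)| = 2.186255421 eV

Second transition (8 → 3):
ΔE₂ = |E_3 - E_8|
ΔE₂ = |-74.075477777778 - (-10.416864062500)| = 63.658613715 eV

Total energy released:
E_total = ΔE₁ + ΔE₂ = 2.186255421 + 63.658613715 = 65.844869 eV

Note: This equals the direct transition 9 → 3: 65.844869 eV ✓
Energy is conserved regardless of the path taken.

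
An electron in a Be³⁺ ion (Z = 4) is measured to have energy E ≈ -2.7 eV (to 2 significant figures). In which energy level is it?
n = 9

The exact energy levels follow E_n = -13.6057 Z² / n² eV with Z = 4.

The measured value (-2.7 eV) is reported to only 2 significant figures, so we must test candidate n values and see which one matches to that precision.

Candidate energies:
  n = 7:  E = -13.6057 × 4² / 7² = -4.44268 eV
  n = 8:  E = -13.6057 × 4² / 8² = -3.40143 eV
  n = 9:  E = -13.6057 × 4² / 9² = -2.68755 eV  ← matches
  n = 10:  E = -13.6057 × 4² / 10² = -2.17691 eV
  n = 11:  E = -13.6057 × 4² / 11² = -1.79910 eV

Checking against the measurement of -2.7 eV (2 sig figs), only n = 9 agrees:
E_9 = -2.68755 eV, which rounds to -2.7 eV ✓

Therefore n = 9.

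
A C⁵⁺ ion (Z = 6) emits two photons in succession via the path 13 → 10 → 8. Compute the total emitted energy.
4.75495 eV

The energy levels of C⁵⁺ are E_n = -13.6057 × 6² / n² eV.

First transition (13 → 10):
ΔE₁ = |E_10 - E_13|
ΔE₁ = |-4.89805200000 - (-2.89825562130)| = 1.99979638 eV

Second transition (10 → 8):
ΔE₂ = |E_8 - E_10|
ΔE₂ = |-7.65320625000 - (-4.89805200000)| = 2.75515425 eV

Total energy released:
E_total = ΔE₁ + ΔE₂ = 1.99979638 + 2.75515425 = 4.75495 eV

Note: This equals the direct transition 13 → 8: 4.75495 eV ✓
Energy is conserved regardless of the path taken.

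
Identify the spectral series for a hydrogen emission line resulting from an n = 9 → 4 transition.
Brackett series

The spectral series in hydrogen are named based on the final (lower) energy level:
- Lyman series: n_final = 1 (ultraviolet)
- Balmer series: n_final = 2 (visible/near-UV)
- Paschen series: n_final = 3 (infrared)
- Brackett series: n_final = 4 (infrared)
- Pfund series: n_final = 5 (far infrared)

Since this transition ends at n = 4, it belongs to the Brackett series.

For reference, this 9 → 4 line has photon energy
ΔE = 13.6057 eV × (1/4² - 1/9²) = 0.6823846451 eV,
corresponding to wavelength λ = hc/ΔE = 1239.84 eV·nm / 0.6823846451 eV = 1816.9225 nm in the infrared region.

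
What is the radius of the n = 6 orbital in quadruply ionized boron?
0.3810 nm (or 3.8101 Å)

The Bohr radius formula is:
r_n = n² a₀ / Z

where a₀ = 0.0529177 nm is the Bohr radius.

For B⁴⁺ (Z = 5) at n = 6:
r_6 = 6² × 0.0529177 nm / 5
r_6 = 36 × 0.0529177 nm / 5
r_6 = 1.90504 nm / 5
r_6 = 0.3810 nm

The electron orbits at approximately 0.3810 nm from the nucleus.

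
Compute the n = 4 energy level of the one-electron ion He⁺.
-3.40 eV

For hydrogen-like ions, the energy levels scale with Z²:
E_n = -13.6057 Z² / n² eV

For He⁺ (Z = 2) at n = 4:
E_4 = -13.6057 × 2² / 4²
E_4 = -13.6057 × 4 / 16
E_4 = -54.4228 / 16
E_4 = -3.40 eV

The energy is 4 times more negative than hydrogen at the same n due to the stronger nuclear charge.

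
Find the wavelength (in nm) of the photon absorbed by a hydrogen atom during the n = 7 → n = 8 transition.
19051.516 nm

First, find the transition energy using E_n = -13.6057 / n² eV:
E_7 = -13.6057 / 7² = -0.27766734694 eV
E_8 = -13.6057 / 8² = -0.21258906250 eV

Photon energy: |ΔE| = |E_8 - E_7| = 0.06507828444 eV

Convert to wavelength using E = hc/λ with hc = 1239.84 eV·nm:
λ = hc/E = 1239.84 eV·nm / 0.06507828444 eV
λ = 19051.516 nm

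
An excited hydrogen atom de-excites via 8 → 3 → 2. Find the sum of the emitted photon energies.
3.19 eV

The energy levels of hydrogen are E_n = -13.6057 / n² eV.

First transition (8 → 3):
ΔE₁ = |E_3 - E_8|
ΔE₁ = |-1.51174444 - (-0.21258906)| = 1.29916 eV

Second transition (3 → 2):
ΔE₂ = |E_2 - E_3|
ΔE₂ = |-3.40142500 - (-1.51174444)| = 1.88968 eV

Total energy released:
E_total = ΔE₁ + ΔE₂ = 1.29916 + 1.88968 = 3.19 eV

Note: This equals the direct transition 8 → 2: 3.19 eV ✓
Energy is conserved regardless of the path taken.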